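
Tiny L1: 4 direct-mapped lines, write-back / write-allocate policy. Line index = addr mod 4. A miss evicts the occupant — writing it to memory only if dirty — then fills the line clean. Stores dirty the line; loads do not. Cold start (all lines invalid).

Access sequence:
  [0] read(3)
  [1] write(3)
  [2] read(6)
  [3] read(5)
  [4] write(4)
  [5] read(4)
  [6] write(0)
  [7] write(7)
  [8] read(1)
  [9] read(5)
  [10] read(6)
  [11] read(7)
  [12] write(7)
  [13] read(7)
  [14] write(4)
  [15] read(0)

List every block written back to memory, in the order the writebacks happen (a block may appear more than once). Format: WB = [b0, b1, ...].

WB = [4, 3, 0, 4]

0: R B3 → L3 miss [-]
1: W B3 → L3 hit [D]
2: R B6 → L2 miss [-]
3: R B5 → L1 miss [-]
4: W B4 → L0 miss [D]
5: R B4 → L0 hit [D]
6: W B0 → L0 miss wb→B4 [D]
7: W B7 → L3 miss wb→B3 [D]
8: R B1 → L1 miss [-]
9: R B5 → L1 miss [-]
10: R B6 → L2 hit [-]
11: R B7 → L3 hit [D]
12: W B7 → L3 hit [D]
13: R B7 → L3 hit [D]
14: W B4 → L0 miss wb→B0 [D]
15: R B0 → L0 miss wb→B4 [-]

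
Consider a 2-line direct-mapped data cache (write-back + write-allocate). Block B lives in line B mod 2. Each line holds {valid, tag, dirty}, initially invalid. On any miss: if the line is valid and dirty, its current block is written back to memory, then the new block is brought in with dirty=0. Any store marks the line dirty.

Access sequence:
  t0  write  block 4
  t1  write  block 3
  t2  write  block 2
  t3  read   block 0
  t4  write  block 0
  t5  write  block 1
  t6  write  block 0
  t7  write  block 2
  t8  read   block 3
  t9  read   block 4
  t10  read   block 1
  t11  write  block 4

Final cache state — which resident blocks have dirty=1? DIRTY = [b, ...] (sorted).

DIRTY = [4]

0: W B4 -> L0 miss  d=D]
1: W B3 -> L1 miss  d=D]
2: W B2 -> L0 miss wb->B4  d=D]
3: R B0 -> L0 miss wb->B2  d=-]
4: W B0 -> L0 hit  d=D]
5: W B1 -> L1 miss wb->B3  d=D]
6: W B0 -> L0 hit  d=D]
7: W B2 -> L0 miss wb->B0  d=D]
8: R B3 -> L1 miss wb->B1  d=-]
9: R B4 -> L0 miss wb->B2  d=-]
10: R B1 -> L1 miss  d=-]
11: W B4 -> L0 hit  d=D]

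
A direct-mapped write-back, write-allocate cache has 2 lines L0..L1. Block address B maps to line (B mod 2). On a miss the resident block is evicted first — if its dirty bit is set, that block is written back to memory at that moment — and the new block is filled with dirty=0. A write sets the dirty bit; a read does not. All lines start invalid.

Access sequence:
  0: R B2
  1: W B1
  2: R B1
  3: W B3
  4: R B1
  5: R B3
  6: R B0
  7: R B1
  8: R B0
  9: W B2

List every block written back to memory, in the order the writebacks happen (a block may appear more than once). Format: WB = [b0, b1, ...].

WB = [1, 3]

  0 | R B2 → L0 miss [-]
  1 | W B1 → L1 miss [D]
  2 | R B1 → L1 hit [D]
  3 | W B3 → L1 miss wb→B1 [D]
  4 | R B1 → L1 miss wb→B3 [-]
  5 | R B3 → L1 miss [-]
  6 | R B0 → L0 miss [-]
  7 | R B1 → L1 miss [-]
  8 | R B0 → L0 hit [-]
  9 | W B2 → L0 miss [D]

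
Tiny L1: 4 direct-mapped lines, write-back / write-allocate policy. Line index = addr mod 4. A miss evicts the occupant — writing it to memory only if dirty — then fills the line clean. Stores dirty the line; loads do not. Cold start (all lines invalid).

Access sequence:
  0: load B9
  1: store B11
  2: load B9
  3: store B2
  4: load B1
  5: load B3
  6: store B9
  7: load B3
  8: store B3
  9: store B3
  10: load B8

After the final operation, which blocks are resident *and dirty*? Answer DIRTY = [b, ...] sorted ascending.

0: R B9 -> L1 miss  d=-]
1: W B11 -> L3 miss  d=D]
2: R B9 -> L1 hit  d=-]
3: W B2 -> L2 miss  d=D]
4: R B1 -> L1 miss  d=-]
5: R B3 -> L3 miss wb->B11  d=-]
6: W B9 -> L1 miss  d=D]
7: R B3 -> L3 hit  d=-]
8: W B3 -> L3 hit  d=D]
9: W B3 -> L3 hit  d=D]
10: R B8 -> L0 miss  d=-]

DIRTY = [2, 3, 9]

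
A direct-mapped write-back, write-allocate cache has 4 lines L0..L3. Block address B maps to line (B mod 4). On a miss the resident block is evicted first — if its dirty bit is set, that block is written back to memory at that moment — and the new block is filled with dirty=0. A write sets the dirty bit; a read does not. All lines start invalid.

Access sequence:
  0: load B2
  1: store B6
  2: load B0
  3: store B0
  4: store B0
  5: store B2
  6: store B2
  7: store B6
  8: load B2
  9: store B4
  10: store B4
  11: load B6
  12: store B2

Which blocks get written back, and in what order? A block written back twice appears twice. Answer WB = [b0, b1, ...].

0: R B2 -> L2 miss  d=-]
1: W B6 -> L2 miss  d=D]
2: R B0 -> L0 miss  d=-]
3: W B0 -> L0 hit  d=D]
4: W B0 -> L0 hit  d=D]
5: W B2 -> L2 miss wb->B6  d=D]
6: W B2 -> L2 hit  d=D]
7: W B6 -> L2 miss wb->B2  d=D]
8: R B2 -> L2 miss wb->B6  d=-]
9: W B4 -> L0 miss wb->B0  d=D]
10: W B4 -> L0 hit  d=D]
11: R B6 -> L2 miss  d=-]
12: W B2 -> L2 miss  d=D]

WB = [6, 2, 6, 0]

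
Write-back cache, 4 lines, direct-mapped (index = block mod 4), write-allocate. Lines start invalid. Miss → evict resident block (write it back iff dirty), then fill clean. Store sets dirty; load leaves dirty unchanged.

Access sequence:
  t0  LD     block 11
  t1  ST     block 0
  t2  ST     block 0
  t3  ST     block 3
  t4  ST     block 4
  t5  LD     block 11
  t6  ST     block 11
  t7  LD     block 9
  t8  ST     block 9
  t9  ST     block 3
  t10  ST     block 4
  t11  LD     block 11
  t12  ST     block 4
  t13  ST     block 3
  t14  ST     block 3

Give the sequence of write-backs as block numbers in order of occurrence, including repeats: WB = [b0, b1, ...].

  0 | R B11 → L3 miss [-]
  1 | W B0 → L0 miss [D]
  2 | W B0 → L0 hit [D]
  3 | W B3 → L3 miss [D]
  4 | W B4 → L0 miss wb→B0 [D]
  5 | R B11 → L3 miss wb→B3 [-]
  6 | W B11 → L3 hit [D]
  7 | R B9 → L1 miss [-]
  8 | W B9 → L1 hit [D]
  9 | W B3 → L3 miss wb→B11 [D]
  10 | W B4 → L0 hit [D]
  11 | R B11 → L3 miss wb→B3 [-]
  12 | W B4 → L0 hit [D]
  13 | W B3 → L3 miss [D]
  14 | W B3 → L3 hit [D]

WB = [0, 3, 11, 3]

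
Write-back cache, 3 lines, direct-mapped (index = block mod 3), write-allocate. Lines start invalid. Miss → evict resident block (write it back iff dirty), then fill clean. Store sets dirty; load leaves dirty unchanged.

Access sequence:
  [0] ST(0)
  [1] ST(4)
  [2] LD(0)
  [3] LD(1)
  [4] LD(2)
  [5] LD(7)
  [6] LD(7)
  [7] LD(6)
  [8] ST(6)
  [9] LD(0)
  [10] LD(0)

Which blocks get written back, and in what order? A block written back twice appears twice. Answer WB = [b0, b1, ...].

0: W B0 → L0 miss [D]
1: W B4 → L1 miss [D]
2: R B0 → L0 hit [D]
3: R B1 → L1 miss wb→B4 [-]
4: R B2 → L2 miss [-]
5: R B7 → L1 miss [-]
6: R B7 → L1 hit [-]
7: R B6 → L0 miss wb→B0 [-]
8: W B6 → L0 hit [D]
9: R B0 → L0 miss wb→B6 [-]
10: R B0 → L0 hit [-]

WB = [4, 0, 6]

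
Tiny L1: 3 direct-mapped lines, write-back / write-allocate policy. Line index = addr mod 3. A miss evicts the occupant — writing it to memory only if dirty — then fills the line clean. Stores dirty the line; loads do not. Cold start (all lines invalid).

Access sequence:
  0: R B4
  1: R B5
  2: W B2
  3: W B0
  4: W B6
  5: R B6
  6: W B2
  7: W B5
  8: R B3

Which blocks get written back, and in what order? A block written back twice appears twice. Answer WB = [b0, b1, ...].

WB = [0, 2, 6]

0: R B4 → L1 miss [-]
1: R B5 → L2 miss [-]
2: W B2 → L2 miss [D]
3: W B0 → L0 miss [D]
4: W B6 → L0 miss wb→B0 [D]
5: R B6 → L0 hit [D]
6: W B2 → L2 hit [D]
7: W B5 → L2 miss wb→B2 [D]
8: R B3 → L0 miss wb→B6 [-]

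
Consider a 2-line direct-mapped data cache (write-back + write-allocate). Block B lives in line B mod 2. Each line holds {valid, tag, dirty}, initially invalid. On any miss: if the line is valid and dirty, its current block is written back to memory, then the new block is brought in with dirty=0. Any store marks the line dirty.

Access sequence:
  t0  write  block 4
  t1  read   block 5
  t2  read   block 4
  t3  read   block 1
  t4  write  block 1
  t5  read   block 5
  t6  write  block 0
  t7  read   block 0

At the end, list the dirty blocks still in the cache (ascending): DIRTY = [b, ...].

  0 | W B4 → L0 miss [D]
  1 | R B5 → L1 miss [-]
  2 | R B4 → L0 hit [D]
  3 | R B1 → L1 miss [-]
  4 | W B1 → L1 hit [D]
  5 | R B5 → L1 miss wb→B1 [-]
  6 | W B0 → L0 miss wb→B4 [D]
  7 | R B0 → L0 hit [D]

DIRTY = [0]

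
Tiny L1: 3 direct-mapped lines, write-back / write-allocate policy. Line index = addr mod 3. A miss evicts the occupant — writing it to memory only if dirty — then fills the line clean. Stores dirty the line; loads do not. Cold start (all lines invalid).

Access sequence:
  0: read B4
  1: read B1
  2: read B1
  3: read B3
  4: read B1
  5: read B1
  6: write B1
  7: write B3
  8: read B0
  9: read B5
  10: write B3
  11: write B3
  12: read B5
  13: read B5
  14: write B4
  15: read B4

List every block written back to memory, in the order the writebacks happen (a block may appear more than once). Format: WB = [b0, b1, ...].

WB = [3, 1]

  0 | R B4 → L1 miss [-]
  1 | R B1 → L1 miss [-]
  2 | R B1 → L1 hit [-]
  3 | R B3 → L0 miss [-]
  4 | R B1 → L1 hit [-]
  5 | R B1 → L1 hit [-]
  6 | W B1 → L1 hit [D]
  7 | W B3 → L0 hit [D]
  8 | R B0 → L0 miss wb→B3 [-]
  9 | R B5 → L2 miss [-]
  10 | W B3 → L0 miss [D]
  11 | W B3 → L0 hit [D]
  12 | R B5 → L2 hit [-]
  13 | R B5 → L2 hit [-]
  14 | W B4 → L1 miss wb→B1 [D]
  15 | R B4 → L1 hit [D]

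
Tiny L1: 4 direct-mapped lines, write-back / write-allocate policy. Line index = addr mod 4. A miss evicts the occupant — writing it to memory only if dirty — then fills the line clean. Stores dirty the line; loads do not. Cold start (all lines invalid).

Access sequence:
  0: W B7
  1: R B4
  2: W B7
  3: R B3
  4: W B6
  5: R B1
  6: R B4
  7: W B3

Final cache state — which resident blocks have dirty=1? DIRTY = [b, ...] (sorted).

DIRTY = [3, 6]

0: W B7 -> L3 miss  d=D]
1: R B4 -> L0 miss  d=-]
2: W B7 -> L3 hit  d=D]
3: R B3 -> L3 miss wb->B7  d=-]
4: W B6 -> L2 miss  d=D]
5: R B1 -> L1 miss  d=-]
6: R B4 -> L0 hit  d=-]
7: W B3 -> L3 hit  d=D]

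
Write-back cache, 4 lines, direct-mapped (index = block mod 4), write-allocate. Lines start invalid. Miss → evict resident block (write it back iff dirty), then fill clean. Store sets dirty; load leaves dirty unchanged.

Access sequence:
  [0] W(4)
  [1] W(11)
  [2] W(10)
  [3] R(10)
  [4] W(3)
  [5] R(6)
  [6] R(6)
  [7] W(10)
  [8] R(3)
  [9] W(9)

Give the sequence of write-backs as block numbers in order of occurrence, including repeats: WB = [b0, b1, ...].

0: W B4 -> L0 miss  d=D]
1: W B11 -> L3 miss  d=D]
2: W B10 -> L2 miss  d=D]
3: R B10 -> L2 hit  d=D]
4: W B3 -> L3 miss wb->B11  d=D]
5: R B6 -> L2 miss wb->B10  d=-]
6: R B6 -> L2 hit  d=-]
7: W B10 -> L2 miss  d=D]
8: R B3 -> L3 hit  d=D]
9: W B9 -> L1 miss  d=D]

WB = [11, 10]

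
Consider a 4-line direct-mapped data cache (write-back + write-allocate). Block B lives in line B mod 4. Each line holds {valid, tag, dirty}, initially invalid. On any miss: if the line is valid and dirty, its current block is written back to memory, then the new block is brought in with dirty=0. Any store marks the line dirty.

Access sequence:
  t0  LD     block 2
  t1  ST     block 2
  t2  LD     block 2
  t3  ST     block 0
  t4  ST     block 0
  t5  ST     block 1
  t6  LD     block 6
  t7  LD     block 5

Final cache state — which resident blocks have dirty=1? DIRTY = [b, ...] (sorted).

  0 | R B2 → L2 miss [-]
  1 | W B2 → L2 hit [D]
  2 | R B2 → L2 hit [D]
  3 | W B0 → L0 miss [D]
  4 | W B0 → L0 hit [D]
  5 | W B1 → L1 miss [D]
  6 | R B6 → L2 miss wb→B2 [-]
  7 | R B5 → L1 miss wb→B1 [-]

DIRTY = [0]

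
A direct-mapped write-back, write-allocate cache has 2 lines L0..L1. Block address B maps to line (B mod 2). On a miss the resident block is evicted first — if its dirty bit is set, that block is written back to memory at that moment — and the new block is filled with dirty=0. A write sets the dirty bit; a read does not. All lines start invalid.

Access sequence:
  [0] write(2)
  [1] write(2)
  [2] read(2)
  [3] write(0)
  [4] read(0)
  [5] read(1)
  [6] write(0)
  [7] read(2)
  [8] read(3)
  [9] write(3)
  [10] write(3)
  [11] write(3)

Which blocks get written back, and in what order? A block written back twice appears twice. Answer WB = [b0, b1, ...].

WB = [2, 0]

0: W B2 -> L0 miss  d=D]
1: W B2 -> L0 hit  d=D]
2: R B2 -> L0 hit  d=D]
3: W B0 -> L0 miss wb->B2  d=D]
4: R B0 -> L0 hit  d=D]
5: R B1 -> L1 miss  d=-]
6: W B0 -> L0 hit  d=D]
7: R B2 -> L0 miss wb->B0  d=-]
8: R B3 -> L1 miss  d=-]
9: W B3 -> L1 hit  d=D]
10: W B3 -> L1 hit  d=D]
11: W B3 -> L1 hit  d=D]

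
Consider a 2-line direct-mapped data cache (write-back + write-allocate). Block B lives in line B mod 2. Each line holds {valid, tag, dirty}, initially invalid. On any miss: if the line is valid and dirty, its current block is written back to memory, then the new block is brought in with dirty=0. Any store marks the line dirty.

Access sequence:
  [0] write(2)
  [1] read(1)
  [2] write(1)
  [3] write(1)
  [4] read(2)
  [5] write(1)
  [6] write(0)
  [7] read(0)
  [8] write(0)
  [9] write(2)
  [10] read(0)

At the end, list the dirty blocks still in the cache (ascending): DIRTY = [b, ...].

0: W B2 -> L0 miss  d=D]
1: R B1 -> L1 miss  d=-]
2: W B1 -> L1 hit  d=D]
3: W B1 -> L1 hit  d=D]
4: R B2 -> L0 hit  d=D]
5: W B1 -> L1 hit  d=D]
6: W B0 -> L0 miss wb->B2  d=D]
7: R B0 -> L0 hit  d=D]
8: W B0 -> L0 hit  d=D]
9: W B2 -> L0 miss wb->B0  d=D]
10: R B0 -> L0 miss wb->B2  d=-]

DIRTY = [1]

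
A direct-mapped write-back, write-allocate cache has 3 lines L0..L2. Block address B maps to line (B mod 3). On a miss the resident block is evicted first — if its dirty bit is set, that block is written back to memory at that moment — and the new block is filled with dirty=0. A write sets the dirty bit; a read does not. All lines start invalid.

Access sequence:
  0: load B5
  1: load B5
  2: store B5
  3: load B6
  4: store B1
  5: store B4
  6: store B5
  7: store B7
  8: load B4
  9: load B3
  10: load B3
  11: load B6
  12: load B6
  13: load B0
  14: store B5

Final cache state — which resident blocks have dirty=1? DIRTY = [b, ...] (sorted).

DIRTY = [5]

0: R B5 -> L2 miss  d=-]
1: R B5 -> L2 hit  d=-]
2: W B5 -> L2 hit  d=D]
3: R B6 -> L0 miss  d=-]
4: W B1 -> L1 miss  d=D]
5: W B4 -> L1 miss wb->B1  d=D]
6: W B5 -> L2 hit  d=D]
7: W B7 -> L1 miss wb->B4  d=D]
8: R B4 -> L1 miss wb->B7  d=-]
9: R B3 -> L0 miss  d=-]
10: R B3 -> L0 hit  d=-]
11: R B6 -> L0 miss  d=-]
12: R B6 -> L0 hit  d=-]
13: R B0 -> L0 miss  d=-]
14: W B5 -> L2 hit  d=D]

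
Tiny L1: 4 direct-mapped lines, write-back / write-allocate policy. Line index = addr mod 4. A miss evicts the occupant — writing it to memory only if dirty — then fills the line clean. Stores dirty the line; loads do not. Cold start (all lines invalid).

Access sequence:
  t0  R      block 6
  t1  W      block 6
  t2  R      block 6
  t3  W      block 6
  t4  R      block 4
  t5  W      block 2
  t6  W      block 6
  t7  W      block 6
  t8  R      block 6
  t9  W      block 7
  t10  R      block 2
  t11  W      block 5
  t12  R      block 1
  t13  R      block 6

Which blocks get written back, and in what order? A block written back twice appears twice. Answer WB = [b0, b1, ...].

WB = [6, 2, 6, 5]

  0 | R B6 → L2 miss [-]
  1 | W B6 → L2 hit [D]
  2 | R B6 → L2 hit [D]
  3 | W B6 → L2 hit [D]
  4 | R B4 → L0 miss [-]
  5 | W B2 → L2 miss wb→B6 [D]
  6 | W B6 → L2 miss wb→B2 [D]
  7 | W B6 → L2 hit [D]
  8 | R B6 → L2 hit [D]
  9 | W B7 → L3 miss [D]
  10 | R B2 → L2 miss wb→B6 [-]
  11 | W B5 → L1 miss [D]
  12 | R B1 → L1 miss wb→B5 [-]
  13 | R B6 → L2 miss [-]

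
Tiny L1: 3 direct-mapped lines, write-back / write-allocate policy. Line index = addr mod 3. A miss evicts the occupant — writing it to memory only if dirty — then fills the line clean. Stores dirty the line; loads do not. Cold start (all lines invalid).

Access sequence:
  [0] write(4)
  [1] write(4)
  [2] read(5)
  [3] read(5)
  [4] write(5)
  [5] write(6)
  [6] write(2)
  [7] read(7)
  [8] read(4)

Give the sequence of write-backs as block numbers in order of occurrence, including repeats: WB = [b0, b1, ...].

0: W B4 → L1 miss [D]
1: W B4 → L1 hit [D]
2: R B5 → L2 miss [-]
3: R B5 → L2 hit [-]
4: W B5 → L2 hit [D]
5: W B6 → L0 miss [D]
6: W B2 → L2 miss wb→B5 [D]
7: R B7 → L1 miss wb→B4 [-]
8: R B4 → L1 miss [-]

WB = [5, 4]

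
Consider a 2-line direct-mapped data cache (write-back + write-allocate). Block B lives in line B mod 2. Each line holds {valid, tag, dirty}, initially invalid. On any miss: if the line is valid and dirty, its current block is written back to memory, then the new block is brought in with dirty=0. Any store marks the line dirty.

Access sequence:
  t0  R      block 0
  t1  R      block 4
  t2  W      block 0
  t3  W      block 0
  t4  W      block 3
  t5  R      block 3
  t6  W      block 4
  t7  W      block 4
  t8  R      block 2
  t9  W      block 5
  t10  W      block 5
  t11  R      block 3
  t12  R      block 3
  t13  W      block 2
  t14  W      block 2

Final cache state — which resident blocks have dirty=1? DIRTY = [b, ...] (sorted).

DIRTY = [2]

  0 | R B0 → L0 miss [-]
  1 | R B4 → L0 miss [-]
  2 | W B0 → L0 miss [D]
  3 | W B0 → L0 hit [D]
  4 | W B3 → L1 miss [D]
  5 | R B3 → L1 hit [D]
  6 | W B4 → L0 miss wb→B0 [D]
  7 | W B4 → L0 hit [D]
  8 | R B2 → L0 miss wb→B4 [-]
  9 | W B5 → L1 miss wb→B3 [D]
  10 | W B5 → L1 hit [D]
  11 | R B3 → L1 miss wb→B5 [-]
  12 | R B3 → L1 hit [-]
  13 | W B2 → L0 hit [D]
  14 | W B2 → L0 hit [D]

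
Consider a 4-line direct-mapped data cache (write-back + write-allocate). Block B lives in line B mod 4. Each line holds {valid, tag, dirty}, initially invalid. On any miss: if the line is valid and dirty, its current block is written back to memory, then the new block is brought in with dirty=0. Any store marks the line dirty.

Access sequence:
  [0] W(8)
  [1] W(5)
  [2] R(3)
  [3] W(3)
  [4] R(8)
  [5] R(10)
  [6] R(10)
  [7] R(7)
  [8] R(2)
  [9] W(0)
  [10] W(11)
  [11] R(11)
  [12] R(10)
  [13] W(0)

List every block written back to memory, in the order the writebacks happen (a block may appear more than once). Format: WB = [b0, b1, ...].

WB = [3, 8]

0: W B8 → L0 miss [D]
1: W B5 → L1 miss [D]
2: R B3 → L3 miss [-]
3: W B3 → L3 hit [D]
4: R B8 → L0 hit [D]
5: R B10 → L2 miss [-]
6: R B10 → L2 hit [-]
7: R B7 → L3 miss wb→B3 [-]
8: R B2 → L2 miss [-]
9: W B0 → L0 miss wb→B8 [D]
10: W B11 → L3 miss [D]
11: R B11 → L3 hit [D]
12: R B10 → L2 miss [-]
13: W B0 → L0 hit [D]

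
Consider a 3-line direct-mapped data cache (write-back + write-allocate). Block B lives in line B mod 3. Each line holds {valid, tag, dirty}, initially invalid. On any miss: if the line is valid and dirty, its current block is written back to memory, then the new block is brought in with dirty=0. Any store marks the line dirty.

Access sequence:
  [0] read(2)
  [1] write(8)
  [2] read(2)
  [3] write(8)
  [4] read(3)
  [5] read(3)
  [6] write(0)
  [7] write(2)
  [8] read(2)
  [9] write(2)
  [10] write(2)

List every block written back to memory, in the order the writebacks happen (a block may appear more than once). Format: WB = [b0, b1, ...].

0: R B2 → L2 miss [-]
1: W B8 → L2 miss [D]
2: R B2 → L2 miss wb→B8 [-]
3: W B8 → L2 miss [D]
4: R B3 → L0 miss [-]
5: R B3 → L0 hit [-]
6: W B0 → L0 miss [D]
7: W B2 → L2 miss wb→B8 [D]
8: R B2 → L2 hit [D]
9: W B2 → L2 hit [D]
10: W B2 → L2 hit [D]

WB = [8, 8]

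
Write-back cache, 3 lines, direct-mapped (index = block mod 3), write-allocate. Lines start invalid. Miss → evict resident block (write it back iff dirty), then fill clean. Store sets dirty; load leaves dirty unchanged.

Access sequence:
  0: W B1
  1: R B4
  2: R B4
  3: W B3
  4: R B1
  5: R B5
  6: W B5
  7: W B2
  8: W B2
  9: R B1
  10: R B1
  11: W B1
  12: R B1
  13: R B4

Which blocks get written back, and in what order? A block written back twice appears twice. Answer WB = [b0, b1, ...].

0: W B1 → L1 miss [D]
1: R B4 → L1 miss wb→B1 [-]
2: R B4 → L1 hit [-]
3: W B3 → L0 miss [D]
4: R B1 → L1 miss [-]
5: R B5 → L2 miss [-]
6: W B5 → L2 hit [D]
7: W B2 → L2 miss wb→B5 [D]
8: W B2 → L2 hit [D]
9: R B1 → L1 hit [-]
10: R B1 → L1 hit [-]
11: W B1 → L1 hit [D]
12: R B1 → L1 hit [D]
13: R B4 → L1 miss wb→B1 [-]

WB = [1, 5, 1]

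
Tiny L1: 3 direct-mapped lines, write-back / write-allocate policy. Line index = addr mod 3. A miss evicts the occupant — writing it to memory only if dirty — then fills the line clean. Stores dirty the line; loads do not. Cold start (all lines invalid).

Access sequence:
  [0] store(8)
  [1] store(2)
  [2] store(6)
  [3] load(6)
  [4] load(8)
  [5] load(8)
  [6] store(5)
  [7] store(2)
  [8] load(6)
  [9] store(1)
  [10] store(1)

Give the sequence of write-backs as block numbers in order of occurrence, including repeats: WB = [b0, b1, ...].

0: W B8 → L2 miss [D]
1: W B2 → L2 miss wb→B8 [D]
2: W B6 → L0 miss [D]
3: R B6 → L0 hit [D]
4: R B8 → L2 miss wb→B2 [-]
5: R B8 → L2 hit [-]
6: W B5 → L2 miss [D]
7: W B2 → L2 miss wb→B5 [D]
8: R B6 → L0 hit [D]
9: W B1 → L1 miss [D]
10: W B1 → L1 hit [D]

WB = [8, 2, 5]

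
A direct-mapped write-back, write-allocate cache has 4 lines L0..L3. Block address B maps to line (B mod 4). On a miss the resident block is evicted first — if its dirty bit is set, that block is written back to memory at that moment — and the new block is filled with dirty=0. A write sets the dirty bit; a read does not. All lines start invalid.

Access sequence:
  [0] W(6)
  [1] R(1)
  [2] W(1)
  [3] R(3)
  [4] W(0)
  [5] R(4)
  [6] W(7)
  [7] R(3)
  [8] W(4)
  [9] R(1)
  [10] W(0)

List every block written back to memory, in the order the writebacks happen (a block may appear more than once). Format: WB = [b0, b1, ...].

WB = [0, 7, 4]

0: W B6 → L2 miss [D]
1: R B1 → L1 miss [-]
2: W B1 → L1 hit [D]
3: R B3 → L3 miss [-]
4: W B0 → L0 miss [D]
5: R B4 → L0 miss wb→B0 [-]
6: W B7 → L3 miss [D]
7: R B3 → L3 miss wb→B7 [-]
8: W B4 → L0 hit [D]
9: R B1 → L1 hit [D]
10: W B0 → L0 miss wb→B4 [D]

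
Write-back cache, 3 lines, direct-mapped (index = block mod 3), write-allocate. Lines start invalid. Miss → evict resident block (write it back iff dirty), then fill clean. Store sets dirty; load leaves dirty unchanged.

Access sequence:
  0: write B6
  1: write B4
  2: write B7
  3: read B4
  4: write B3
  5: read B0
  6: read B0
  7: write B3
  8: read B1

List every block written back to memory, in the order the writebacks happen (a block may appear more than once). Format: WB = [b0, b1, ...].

0: W B6 -> L0 miss  d=D]
1: W B4 -> L1 miss  d=D]
2: W B7 -> L1 miss wb->B4  d=D]
3: R B4 -> L1 miss wb->B7  d=-]
4: W B3 -> L0 miss wb->B6  d=D]
5: R B0 -> L0 miss wb->B3  d=-]
6: R B0 -> L0 hit  d=-]
7: W B3 -> L0 miss  d=D]
8: R B1 -> L1 miss  d=-]

WB = [4, 7, 6, 3]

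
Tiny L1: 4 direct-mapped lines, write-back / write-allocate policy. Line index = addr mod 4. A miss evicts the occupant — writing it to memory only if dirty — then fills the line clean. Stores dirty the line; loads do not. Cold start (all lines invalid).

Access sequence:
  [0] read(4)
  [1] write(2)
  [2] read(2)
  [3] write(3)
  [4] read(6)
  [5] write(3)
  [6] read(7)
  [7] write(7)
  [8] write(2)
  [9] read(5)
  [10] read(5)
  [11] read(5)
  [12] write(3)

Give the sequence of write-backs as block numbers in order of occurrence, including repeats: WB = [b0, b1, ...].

WB = [2, 3, 7]

0: R B4 → L0 miss [-]
1: W B2 → L2 miss [D]
2: R B2 → L2 hit [D]
3: W B3 → L3 miss [D]
4: R B6 → L2 miss wb→B2 [-]
5: W B3 → L3 hit [D]
6: R B7 → L3 miss wb→B3 [-]
7: W B7 → L3 hit [D]
8: W B2 → L2 miss [D]
9: R B5 → L1 miss [-]
10: R B5 → L1 hit [-]
11: R B5 → L1 hit [-]
12: W B3 → L3 miss wb→B7 [D]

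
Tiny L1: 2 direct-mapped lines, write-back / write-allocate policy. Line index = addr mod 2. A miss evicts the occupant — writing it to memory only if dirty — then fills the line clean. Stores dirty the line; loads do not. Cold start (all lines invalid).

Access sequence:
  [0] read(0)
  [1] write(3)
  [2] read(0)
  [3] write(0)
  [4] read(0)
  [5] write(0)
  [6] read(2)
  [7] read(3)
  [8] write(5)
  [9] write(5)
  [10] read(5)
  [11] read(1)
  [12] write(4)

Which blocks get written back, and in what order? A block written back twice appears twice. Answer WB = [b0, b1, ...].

WB = [0, 3, 5]

0: R B0 -> L0 miss  d=-]
1: W B3 -> L1 miss  d=D]
2: R B0 -> L0 hit  d=-]
3: W B0 -> L0 hit  d=D]
4: R B0 -> L0 hit  d=D]
5: W B0 -> L0 hit  d=D]
6: R B2 -> L0 miss wb->B0  d=-]
7: R B3 -> L1 hit  d=D]
8: W B5 -> L1 miss wb->B3  d=D]
9: W B5 -> L1 hit  d=D]
10: R B5 -> L1 hit  d=D]
11: R B1 -> L1 miss wb->B5  d=-]
12: W B4 -> L0 miss  d=D]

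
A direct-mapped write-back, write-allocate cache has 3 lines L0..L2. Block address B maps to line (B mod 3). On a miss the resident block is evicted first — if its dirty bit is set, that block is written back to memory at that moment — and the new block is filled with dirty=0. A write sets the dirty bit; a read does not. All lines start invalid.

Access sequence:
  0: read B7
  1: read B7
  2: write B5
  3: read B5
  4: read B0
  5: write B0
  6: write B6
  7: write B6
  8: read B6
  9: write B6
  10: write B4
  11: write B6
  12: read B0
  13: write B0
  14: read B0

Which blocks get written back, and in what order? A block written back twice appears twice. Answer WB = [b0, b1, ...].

  0 | R B7 → L1 miss [-]
  1 | R B7 → L1 hit [-]
  2 | W B5 → L2 miss [D]
  3 | R B5 → L2 hit [D]
  4 | R B0 → L0 miss [-]
  5 | W B0 → L0 hit [D]
  6 | W B6 → L0 miss wb→B0 [D]
  7 | W B6 → L0 hit [D]
  8 | R B6 → L0 hit [D]
  9 | W B6 → L0 hit [D]
  10 | W B4 → L1 miss [D]
  11 | W B6 → L0 hit [D]
  12 | R B0 → L0 miss wb→B6 [-]
  13 | W B0 → L0 hit [D]
  14 | R B0 → L0 hit [D]

WB = [0, 6]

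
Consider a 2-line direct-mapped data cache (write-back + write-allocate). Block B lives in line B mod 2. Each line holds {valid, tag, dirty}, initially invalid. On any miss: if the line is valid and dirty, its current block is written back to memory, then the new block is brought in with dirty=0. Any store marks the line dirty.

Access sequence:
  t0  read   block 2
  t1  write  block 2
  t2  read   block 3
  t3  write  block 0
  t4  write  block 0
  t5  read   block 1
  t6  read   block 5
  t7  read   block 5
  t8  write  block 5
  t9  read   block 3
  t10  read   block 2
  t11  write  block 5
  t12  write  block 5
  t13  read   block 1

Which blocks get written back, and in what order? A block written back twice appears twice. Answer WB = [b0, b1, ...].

WB = [2, 5, 0, 5]

0: R B2 -> L0 miss  d=-]
1: W B2 -> L0 hit  d=D]
2: R B3 -> L1 miss  d=-]
3: W B0 -> L0 miss wb->B2  d=D]
4: W B0 -> L0 hit  d=D]
5: R B1 -> L1 miss  d=-]
6: R B5 -> L1 miss  d=-]
7: R B5 -> L1 hit  d=-]
8: W B5 -> L1 hit  d=D]
9: R B3 -> L1 miss wb->B5  d=-]
10: R B2 -> L0 miss wb->B0  d=-]
11: W B5 -> L1 miss  d=D]
12: W B5 -> L1 hit  d=D]
13: R B1 -> L1 miss wb->B5  d=-]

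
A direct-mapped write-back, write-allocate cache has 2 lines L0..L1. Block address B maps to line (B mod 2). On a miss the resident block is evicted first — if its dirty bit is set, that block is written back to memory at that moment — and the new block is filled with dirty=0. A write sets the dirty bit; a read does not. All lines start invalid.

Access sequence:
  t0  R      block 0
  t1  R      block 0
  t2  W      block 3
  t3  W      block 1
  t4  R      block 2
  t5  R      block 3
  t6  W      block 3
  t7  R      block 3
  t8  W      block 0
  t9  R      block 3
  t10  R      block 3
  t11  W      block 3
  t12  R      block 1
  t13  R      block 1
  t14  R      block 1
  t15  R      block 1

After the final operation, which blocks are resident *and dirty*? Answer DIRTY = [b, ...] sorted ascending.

DIRTY = [0]

  0 | R B0 → L0 miss [-]
  1 | R B0 → L0 hit [-]
  2 | W B3 → L1 miss [D]
  3 | W B1 → L1 miss wb→B3 [D]
  4 | R B2 → L0 miss [-]
  5 | R B3 → L1 miss wb→B1 [-]
  6 | W B3 → L1 hit [D]
  7 | R B3 → L1 hit [D]
  8 | W B0 → L0 miss [D]
  9 | R B3 → L1 hit [D]
  10 | R B3 → L1 hit [D]
  11 | W B3 → L1 hit [D]
  12 | R B1 → L1 miss wb→B3 [-]
  13 | R B1 → L1 hit [-]
  14 | R B1 → L1 hit [-]
  15 | R B1 → L1 hit [-]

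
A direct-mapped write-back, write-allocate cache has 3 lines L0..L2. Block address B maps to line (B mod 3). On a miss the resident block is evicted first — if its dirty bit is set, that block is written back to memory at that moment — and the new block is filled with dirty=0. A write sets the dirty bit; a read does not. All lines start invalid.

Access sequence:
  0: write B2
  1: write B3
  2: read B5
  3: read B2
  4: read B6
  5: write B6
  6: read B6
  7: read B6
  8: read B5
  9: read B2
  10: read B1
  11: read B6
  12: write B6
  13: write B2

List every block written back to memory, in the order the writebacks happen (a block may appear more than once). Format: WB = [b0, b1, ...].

0: W B2 → L2 miss [D]
1: W B3 → L0 miss [D]
2: R B5 → L2 miss wb→B2 [-]
3: R B2 → L2 miss [-]
4: R B6 → L0 miss wb→B3 [-]
5: W B6 → L0 hit [D]
6: R B6 → L0 hit [D]
7: R B6 → L0 hit [D]
8: R B5 → L2 miss [-]
9: R B2 → L2 miss [-]
10: R B1 → L1 miss [-]
11: R B6 → L0 hit [D]
12: W B6 → L0 hit [D]
13: W B2 → L2 hit [D]

WB = [2, 3]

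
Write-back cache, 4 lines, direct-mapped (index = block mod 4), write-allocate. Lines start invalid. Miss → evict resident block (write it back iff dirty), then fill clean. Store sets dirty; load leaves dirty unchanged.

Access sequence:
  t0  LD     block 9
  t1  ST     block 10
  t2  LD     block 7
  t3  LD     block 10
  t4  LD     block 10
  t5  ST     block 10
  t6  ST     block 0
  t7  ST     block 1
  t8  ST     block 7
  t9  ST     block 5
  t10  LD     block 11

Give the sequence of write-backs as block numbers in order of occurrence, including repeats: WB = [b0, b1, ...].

0: R B9 -> L1 miss  d=-]
1: W B10 -> L2 miss  d=D]
2: R B7 -> L3 miss  d=-]
3: R B10 -> L2 hit  d=D]
4: R B10 -> L2 hit  d=D]
5: W B10 -> L2 hit  d=D]
6: W B0 -> L0 miss  d=D]
7: W B1 -> L1 miss  d=D]
8: W B7 -> L3 hit  d=D]
9: W B5 -> L1 miss wb->B1  d=D]
10: R B11 -> L3 miss wb->B7  d=-]

WB = [1, 7]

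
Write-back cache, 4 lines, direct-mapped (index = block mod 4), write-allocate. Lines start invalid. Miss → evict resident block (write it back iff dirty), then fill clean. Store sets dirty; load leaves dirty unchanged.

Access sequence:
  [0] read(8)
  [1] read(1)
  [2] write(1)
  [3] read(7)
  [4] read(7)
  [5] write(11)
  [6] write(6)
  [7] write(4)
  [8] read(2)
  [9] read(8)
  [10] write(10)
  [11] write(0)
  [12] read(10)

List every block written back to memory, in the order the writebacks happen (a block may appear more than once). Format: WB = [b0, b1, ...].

WB = [6, 4]

0: R B8 -> L0 miss  d=-]
1: R B1 -> L1 miss  d=-]
2: W B1 -> L1 hit  d=D]
3: R B7 -> L3 miss  d=-]
4: R B7 -> L3 hit  d=-]
5: W B11 -> L3 miss  d=D]
6: W B6 -> L2 miss  d=D]
7: W B4 -> L0 miss  d=D]
8: R B2 -> L2 miss wb->B6  d=-]
9: R B8 -> L0 miss wb->B4  d=-]
10: W B10 -> L2 miss  d=D]
11: W B0 -> L0 miss  d=D]
12: R B10 -> L2 hit  d=D]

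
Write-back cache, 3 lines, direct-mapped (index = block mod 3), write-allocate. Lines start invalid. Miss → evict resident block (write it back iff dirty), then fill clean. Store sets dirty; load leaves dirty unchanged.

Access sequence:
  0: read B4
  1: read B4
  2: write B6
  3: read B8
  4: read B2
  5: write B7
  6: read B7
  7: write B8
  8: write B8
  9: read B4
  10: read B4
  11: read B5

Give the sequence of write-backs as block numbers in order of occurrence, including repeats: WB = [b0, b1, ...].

WB = [7, 8]

  0 | R B4 → L1 miss [-]
  1 | R B4 → L1 hit [-]
  2 | W B6 → L0 miss [D]
  3 | R B8 → L2 miss [-]
  4 | R B2 → L2 miss [-]
  5 | W B7 → L1 miss [D]
  6 | R B7 → L1 hit [D]
  7 | W B8 → L2 miss [D]
  8 | W B8 → L2 hit [D]
  9 | R B4 → L1 miss wb→B7 [-]
  10 | R B4 → L1 hit [-]
  11 | R B5 → L2 miss wb→B8 [-]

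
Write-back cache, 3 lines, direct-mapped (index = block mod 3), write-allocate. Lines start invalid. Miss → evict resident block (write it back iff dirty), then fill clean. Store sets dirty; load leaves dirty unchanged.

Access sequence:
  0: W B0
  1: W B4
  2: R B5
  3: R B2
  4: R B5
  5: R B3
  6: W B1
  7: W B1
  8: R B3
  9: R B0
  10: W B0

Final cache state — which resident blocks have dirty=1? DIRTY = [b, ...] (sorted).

DIRTY = [0, 1]

0: W B0 → L0 miss [D]
1: W B4 → L1 miss [D]
2: R B5 → L2 miss [-]
3: R B2 → L2 miss [-]
4: R B5 → L2 miss [-]
5: R B3 → L0 miss wb→B0 [-]
6: W B1 → L1 miss wb→B4 [D]
7: W B1 → L1 hit [D]
8: R B3 → L0 hit [-]
9: R B0 → L0 miss [-]
10: W B0 → L0 hit [D]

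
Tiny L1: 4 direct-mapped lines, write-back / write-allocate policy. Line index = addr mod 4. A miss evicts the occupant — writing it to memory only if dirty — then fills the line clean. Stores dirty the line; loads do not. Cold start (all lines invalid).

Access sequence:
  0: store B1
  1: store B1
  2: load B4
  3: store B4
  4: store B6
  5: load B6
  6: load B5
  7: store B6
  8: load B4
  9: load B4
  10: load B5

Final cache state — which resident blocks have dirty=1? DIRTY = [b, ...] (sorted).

DIRTY = [4, 6]

0: W B1 -> L1 miss  d=D]
1: W B1 -> L1 hit  d=D]
2: R B4 -> L0 miss  d=-]
3: W B4 -> L0 hit  d=D]
4: W B6 -> L2 miss  d=D]
5: R B6 -> L2 hit  d=D]
6: R B5 -> L1 miss wb->B1  d=-]
7: W B6 -> L2 hit  d=D]
8: R B4 -> L0 hit  d=D]
9: R B4 -> L0 hit  d=D]
10: R B5 -> L1 hit  d=-]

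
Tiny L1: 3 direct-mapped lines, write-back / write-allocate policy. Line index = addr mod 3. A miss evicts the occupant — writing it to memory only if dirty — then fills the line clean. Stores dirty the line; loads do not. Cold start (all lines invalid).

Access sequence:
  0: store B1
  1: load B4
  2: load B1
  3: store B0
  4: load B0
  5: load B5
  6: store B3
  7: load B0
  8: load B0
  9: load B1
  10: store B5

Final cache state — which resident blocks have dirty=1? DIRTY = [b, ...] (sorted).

DIRTY = [5]

0: W B1 → L1 miss [D]
1: R B4 → L1 miss wb→B1 [-]
2: R B1 → L1 miss [-]
3: W B0 → L0 miss [D]
4: R B0 → L0 hit [D]
5: R B5 → L2 miss [-]
6: W B3 → L0 miss wb→B0 [D]
7: R B0 → L0 miss wb→B3 [-]
8: R B0 → L0 hit [-]
9: R B1 → L1 hit [-]
10: W B5 → L2 hit [D]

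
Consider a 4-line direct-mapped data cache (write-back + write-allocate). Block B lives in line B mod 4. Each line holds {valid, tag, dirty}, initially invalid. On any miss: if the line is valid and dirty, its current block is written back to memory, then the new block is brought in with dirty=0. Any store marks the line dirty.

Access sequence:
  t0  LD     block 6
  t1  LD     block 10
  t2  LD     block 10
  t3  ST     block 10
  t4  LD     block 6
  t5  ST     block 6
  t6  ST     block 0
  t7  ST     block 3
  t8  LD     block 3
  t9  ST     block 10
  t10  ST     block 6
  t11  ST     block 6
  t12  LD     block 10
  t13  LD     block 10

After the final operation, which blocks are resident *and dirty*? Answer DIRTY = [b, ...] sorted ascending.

0: R B6 → L2 miss [-]
1: R B10 → L2 miss [-]
2: R B10 → L2 hit [-]
3: W B10 → L2 hit [D]
4: R B6 → L2 miss wb→B10 [-]
5: W B6 → L2 hit [D]
6: W B0 → L0 miss [D]
7: W B3 → L3 miss [D]
8: R B3 → L3 hit [D]
9: W B10 → L2 miss wb→B6 [D]
10: W B6 → L2 miss wb→B10 [D]
11: W B6 → L2 hit [D]
12: R B10 → L2 miss wb→B6 [-]
13: R B10 → L2 hit [-]

DIRTY = [0, 3]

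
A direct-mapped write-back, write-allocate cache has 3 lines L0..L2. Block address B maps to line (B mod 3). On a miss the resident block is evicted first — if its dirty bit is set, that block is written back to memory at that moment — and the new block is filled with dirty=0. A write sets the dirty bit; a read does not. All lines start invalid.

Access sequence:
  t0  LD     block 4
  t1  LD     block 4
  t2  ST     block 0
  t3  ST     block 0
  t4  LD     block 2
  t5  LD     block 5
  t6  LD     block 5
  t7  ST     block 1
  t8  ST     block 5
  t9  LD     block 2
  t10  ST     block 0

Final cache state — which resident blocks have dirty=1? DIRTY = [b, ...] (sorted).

  0 | R B4 → L1 miss [-]
  1 | R B4 → L1 hit [-]
  2 | W B0 → L0 miss [D]
  3 | W B0 → L0 hit [D]
  4 | R B2 → L2 miss [-]
  5 | R B5 → L2 miss [-]
  6 | R B5 → L2 hit [-]
  7 | W B1 → L1 miss [D]
  8 | W B5 → L2 hit [D]
  9 | R B2 → L2 miss wb→B5 [-]
  10 | W B0 → L0 hit [D]

DIRTY = [0, 1]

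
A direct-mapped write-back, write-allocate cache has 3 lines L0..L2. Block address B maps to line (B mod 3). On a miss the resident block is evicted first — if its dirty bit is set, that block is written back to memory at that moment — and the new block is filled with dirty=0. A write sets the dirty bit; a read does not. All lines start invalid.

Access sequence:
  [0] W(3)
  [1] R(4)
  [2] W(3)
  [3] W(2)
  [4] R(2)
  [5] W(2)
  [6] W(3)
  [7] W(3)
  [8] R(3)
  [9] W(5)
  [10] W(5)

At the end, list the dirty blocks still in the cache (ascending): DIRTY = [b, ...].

  0 | W B3 → L0 miss [D]
  1 | R B4 → L1 miss [-]
  2 | W B3 → L0 hit [D]
  3 | W B2 → L2 miss [D]
  4 | R B2 → L2 hit [D]
  5 | W B2 → L2 hit [D]
  6 | W B3 → L0 hit [D]
  7 | W B3 → L0 hit [D]
  8 | R B3 → L0 hit [D]
  9 | W B5 → L2 miss wb→B2 [D]
  10 | W B5 → L2 hit [D]

DIRTY = [3, 5]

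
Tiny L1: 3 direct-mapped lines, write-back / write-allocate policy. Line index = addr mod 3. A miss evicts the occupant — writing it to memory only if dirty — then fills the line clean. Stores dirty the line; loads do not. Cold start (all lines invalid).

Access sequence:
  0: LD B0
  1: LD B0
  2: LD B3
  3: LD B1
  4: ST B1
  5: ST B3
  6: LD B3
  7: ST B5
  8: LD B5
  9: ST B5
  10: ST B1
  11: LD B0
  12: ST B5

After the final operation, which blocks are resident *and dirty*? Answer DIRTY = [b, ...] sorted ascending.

DIRTY = [1, 5]

  0 | R B0 → L0 miss [-]
  1 | R B0 → L0 hit [-]
  2 | R B3 → L0 miss [-]
  3 | R B1 → L1 miss [-]
  4 | W B1 → L1 hit [D]
  5 | W B3 → L0 hit [D]
  6 | R B3 → L0 hit [D]
  7 | W B5 → L2 miss [D]
  8 | R B5 → L2 hit [D]
  9 | W B5 → L2 hit [D]
  10 | W B1 → L1 hit [D]
  11 | R B0 → L0 miss wb→B3 [-]
  12 | W B5 → L2 hit [D]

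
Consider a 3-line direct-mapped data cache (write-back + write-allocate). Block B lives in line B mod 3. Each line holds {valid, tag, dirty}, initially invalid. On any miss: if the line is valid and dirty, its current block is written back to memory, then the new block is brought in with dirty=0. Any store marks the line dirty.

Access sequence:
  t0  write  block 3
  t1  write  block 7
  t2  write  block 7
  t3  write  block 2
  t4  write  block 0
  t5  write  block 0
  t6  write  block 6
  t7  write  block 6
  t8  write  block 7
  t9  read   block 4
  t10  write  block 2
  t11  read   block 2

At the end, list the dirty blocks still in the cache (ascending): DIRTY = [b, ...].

DIRTY = [2, 6]

0: W B3 -> L0 miss  d=D]
1: W B7 -> L1 miss  d=D]
2: W B7 -> L1 hit  d=D]
3: W B2 -> L2 miss  d=D]
4: W B0 -> L0 miss wb->B3  d=D]
5: W B0 -> L0 hit  d=D]
6: W B6 -> L0 miss wb->B0  d=D]
7: W B6 -> L0 hit  d=D]
8: W B7 -> L1 hit  d=D]
9: R B4 -> L1 miss wb->B7  d=-]
10: W B2 -> L2 hit  d=D]
11: R B2 -> L2 hit  d=D]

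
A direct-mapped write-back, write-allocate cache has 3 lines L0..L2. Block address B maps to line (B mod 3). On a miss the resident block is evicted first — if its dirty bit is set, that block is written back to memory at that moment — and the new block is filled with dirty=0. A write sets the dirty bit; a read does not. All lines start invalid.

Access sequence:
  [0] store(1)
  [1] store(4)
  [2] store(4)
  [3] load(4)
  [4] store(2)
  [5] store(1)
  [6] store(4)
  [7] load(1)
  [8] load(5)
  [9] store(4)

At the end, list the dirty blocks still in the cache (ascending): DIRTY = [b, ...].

DIRTY = [4]

0: W B1 → L1 miss [D]
1: W B4 → L1 miss wb→B1 [D]
2: W B4 → L1 hit [D]
3: R B4 → L1 hit [D]
4: W B2 → L2 miss [D]
5: W B1 → L1 miss wb→B4 [D]
6: W B4 → L1 miss wb→B1 [D]
7: R B1 → L1 miss wb→B4 [-]
8: R B5 → L2 miss wb→B2 [-]
9: W B4 → L1 miss [D]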